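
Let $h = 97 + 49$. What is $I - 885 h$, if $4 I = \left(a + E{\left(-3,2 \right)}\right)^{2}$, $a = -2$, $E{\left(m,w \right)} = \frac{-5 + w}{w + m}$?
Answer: $- \frac{516839}{4} \approx -1.2921 \cdot 10^{5}$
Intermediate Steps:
$h = 146$
$E{\left(m,w \right)} = \frac{-5 + w}{m + w}$
$I = \frac{1}{4}$ ($I = \frac{\left(-2 + \frac{-5 + 2}{-3 + 2}\right)^{2}}{4} = \frac{\left(-2 + \frac{1}{-1} \left(-3\right)\right)^{2}}{4} = \frac{\left(-2 - -3\right)^{2}}{4} = \frac{\left(-2 + 3\right)^{2}}{4} = \frac{1^{2}}{4} = \frac{1}{4} \cdot 1 = \frac{1}{4} \approx 0.25$)
$I - 885 h = \frac{1}{4} - 129210 = - \frac{516839}{4}$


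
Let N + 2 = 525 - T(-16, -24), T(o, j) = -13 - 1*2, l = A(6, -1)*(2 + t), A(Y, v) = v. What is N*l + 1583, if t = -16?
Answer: 9115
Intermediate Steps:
l = 14 (l = -(2 - 16) = -1*(-14) = 14)
T(o, j) = -15 (T(o, j) = -13 - 2 = -15)
N = 538 (N = -2 + (525 - 1*(-15)) = -2 + (525 + 15) = -2 + 540 = 538)
N*l + 1583 = 538*14 + 1583 = 7532 + 1583 = 9115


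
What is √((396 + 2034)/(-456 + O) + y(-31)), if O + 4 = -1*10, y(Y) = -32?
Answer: I*√82109/47 ≈ 6.0967*I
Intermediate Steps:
O = -14 (O = -4 - 1*10 = -4 - 10 = -14)
√((396 + 2034)/(-456 + O) + y(-31)) = √((396 + 2034)/(-456 - 14) - 32) = √(2430/(-470) - 32) = √(2430*(-1/470) - 32) = √(-243/47 - 32) = √(-1747/47) = I*√82109/47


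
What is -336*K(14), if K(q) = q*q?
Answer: -65856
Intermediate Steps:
K(q) = q²
-336*K(14) = -336*14² = -336*196 = -65856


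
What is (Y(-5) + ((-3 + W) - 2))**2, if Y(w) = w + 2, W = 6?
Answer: 4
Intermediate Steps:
Y(w) = 2 + w
(Y(-5) + ((-3 + W) - 2))**2 = ((2 - 5) + ((-3 + 6) - 2))**2 = (-3 + (3 - 2))**2 = (-3 + 1)**2 = (-2)**2 = 4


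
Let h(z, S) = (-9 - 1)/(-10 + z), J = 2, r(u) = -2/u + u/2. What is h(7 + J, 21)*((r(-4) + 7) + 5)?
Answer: 105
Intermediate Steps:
r(u) = u/2 - 2/u (r(u) = -2/u + u*(½) = -2/u + u/2 = u/2 - 2/u)
h(z, S) = -10/(-10 + z)
h(7 + J, 21)*((r(-4) + 7) + 5) = (-10/(-10 + (7 + 2)))*((((½)*(-4) - 2/(-4)) + 7) + 5) = (-10/(-10 + 9))*(((-2 - 2*(-¼)) + 7) + 5) = (-10/(-1))*(((-2 + ½) + 7) + 5) = (-10*(-1))*((-3/2 + 7) + 5) = 10*(11/2 + 5) = 10*(21/2) = 105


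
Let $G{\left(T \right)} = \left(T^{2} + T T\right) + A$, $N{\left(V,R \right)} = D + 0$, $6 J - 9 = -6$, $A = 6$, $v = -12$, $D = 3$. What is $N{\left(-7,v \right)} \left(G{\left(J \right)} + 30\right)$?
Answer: $\frac{219}{2} \approx 109.5$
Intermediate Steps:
$J = \frac{1}{2}$ ($J = \frac{3}{2} + \frac{1}{6} \left(-6\right) = \frac{3}{2} - 1 = \frac{1}{2} \approx 0.5$)
$N{\left(V,R \right)} = 3$ ($N{\left(V,R \right)} = 3 + 0 = 3$)
$G{\left(T \right)} = 6 + 2 T^{2}$ ($G{\left(T \right)} = \left(T^{2} + T T\right) + 6 = \left(T^{2} + T^{2}\right) + 6 = 2 T^{2} + 6 = 6 + 2 T^{2}$)
$N{\left(-7,v \right)} \left(G{\left(J \right)} + 30\right) = 3 \left(\left(6 + \frac{2}{4}\right) + 30\right) = 3 \left(\left(6 + 2 \cdot \frac{1}{4}\right) + 30\right) = 3 \left(\left(6 + \frac{1}{2}\right) + 30\right) = 3 \left(\frac{13}{2} + 30\right) = 3 \cdot \frac{73}{2} = \frac{219}{2}$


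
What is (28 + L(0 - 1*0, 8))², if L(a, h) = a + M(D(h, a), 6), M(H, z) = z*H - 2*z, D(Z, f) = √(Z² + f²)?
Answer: 4096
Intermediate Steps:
M(H, z) = -2*z + H*z (M(H, z) = H*z - 2*z = -2*z + H*z)
L(a, h) = -12 + a + 6*√(a² + h²) (L(a, h) = a + 6*(-2 + √(h² + a²)) = a + 6*(-2 + √(a² + h²)) = a + (-12 + 6*√(a² + h²)) = -12 + a + 6*√(a² + h²))
(28 + L(0 - 1*0, 8))² = (28 + (-12 + (0 - 1*0) + 6*√((0 - 1*0)² + 8²)))² = (28 + (-12 + (0 + 0) + 6*√((0 + 0)² + 64)))² = (28 + (-12 + 0 + 6*√(0² + 64)))² = (28 + (-12 + 0 + 6*√(0 + 64)))² = (28 + (-12 + 0 + 6*√64))² = (28 + (-12 + 0 + 6*8))² = (28 + (-12 + 0 + 48))² = (28 + 36)² = 64² = 4096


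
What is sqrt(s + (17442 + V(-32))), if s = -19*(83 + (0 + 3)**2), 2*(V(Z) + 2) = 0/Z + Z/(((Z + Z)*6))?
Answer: sqrt(2259654)/12 ≈ 125.27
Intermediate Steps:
V(Z) = -47/24 (V(Z) = -2 + (0/Z + Z/(((Z + Z)*6)))/2 = -2 + (0 + Z/(((2*Z)*6)))/2 = -2 + (0 + Z/((12*Z)))/2 = -2 + (0 + Z*(1/(12*Z)))/2 = -2 + (0 + 1/12)/2 = -2 + (1/2)*(1/12) = -2 + 1/24 = -47/24)
s = -1748 (s = -19*(83 + 3**2) = -19*(83 + 9) = -19*92 = -1748)
sqrt(s + (17442 + V(-32))) = sqrt(-1748 + (17442 - 47/24)) = sqrt(-1748 + 418561/24) = sqrt(376609/24) = sqrt(2259654)/12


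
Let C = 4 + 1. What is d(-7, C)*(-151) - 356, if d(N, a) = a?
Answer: -1111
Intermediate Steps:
C = 5
d(-7, C)*(-151) - 356 = 5*(-151) - 356 = -755 - 356 = -1111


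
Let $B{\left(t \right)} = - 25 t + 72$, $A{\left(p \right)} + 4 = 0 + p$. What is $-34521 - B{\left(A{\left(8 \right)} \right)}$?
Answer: $-34493$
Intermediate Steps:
$A{\left(p \right)} = -4 + p$ ($A{\left(p \right)} = -4 + \left(0 + p\right) = -4 + p$)
$B{\left(t \right)} = 72 - 25 t$
$-34521 - B{\left(A{\left(8 \right)} \right)} = -34521 - \left(72 - 25 \left(-4 + 8\right)\right) = -34521 - \left(72 - 100\right) = -34521 - -28 = -34521 + 28 = -34493$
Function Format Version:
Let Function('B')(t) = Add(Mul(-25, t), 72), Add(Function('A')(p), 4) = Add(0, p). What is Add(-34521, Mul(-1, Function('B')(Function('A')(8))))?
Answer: -34493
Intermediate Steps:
Function('A')(p) = Add(-4, p) (Function('A')(p) = Add(-4, Add(0, p)) = Add(-4, p))
Function('B')(t) = Add(72, Mul(-25, t))
Add(-34521, Mul(-1, Function('B')(Function('A')(8)))) = Add(-34521, Mul(-1, Add(72, Mul(-25, Add(-4, 8))))) = Add(-34521, Mul(-1, Add(72, Mul(-25, 4)))) = Add(-34521, Mul(-1, Add(72, -100))) = Add(-34521, Mul(-1, -28)) = Add(-34521, 28) = -34493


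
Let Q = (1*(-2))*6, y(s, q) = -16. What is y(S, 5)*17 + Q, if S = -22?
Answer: -284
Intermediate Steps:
Q = -12 (Q = -2*6 = -12)
y(S, 5)*17 + Q = -16*17 - 12 = -272 - 12 = -284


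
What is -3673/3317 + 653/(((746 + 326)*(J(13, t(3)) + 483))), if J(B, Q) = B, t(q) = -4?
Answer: -62929425/56893184 ≈ -1.1061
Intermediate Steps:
-3673/3317 + 653/(((746 + 326)*(J(13, t(3)) + 483))) = -3673/3317 + 653/(((746 + 326)*(13 + 483))) = -3673*1/3317 + 653/((1072*496)) = -3673/3317 + 653/531712 = -62929425/56893184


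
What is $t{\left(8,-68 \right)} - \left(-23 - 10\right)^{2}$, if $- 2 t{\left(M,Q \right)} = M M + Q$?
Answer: $-1087$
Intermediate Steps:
$t{\left(M,Q \right)} = - \frac{Q}{2} - \frac{M^{2}}{2}$ ($t{\left(M,Q \right)} = - \frac{M M + Q}{2} = - \frac{M^{2} + Q}{2} = - \frac{Q + M^{2}}{2} = - \frac{Q}{2} - \frac{M^{2}}{2}$)
$t{\left(8,-68 \right)} - \left(-23 - 10\right)^{2} = \left(\left(- \frac{1}{2}\right) \left(-68\right) - \frac{8^{2}}{2}\right) - \left(-23 - 10\right)^{2} = \left(34 - 32\right) - \left(-33\right)^{2} = \left(34 - 32\right) - 1089 = 2 - 1089 = -1087$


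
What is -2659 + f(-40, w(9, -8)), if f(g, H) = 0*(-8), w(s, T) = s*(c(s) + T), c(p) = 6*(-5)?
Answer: -2659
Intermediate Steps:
c(p) = -30
w(s, T) = s*(-30 + T)
f(g, H) = 0
-2659 + f(-40, w(9, -8)) = -2659 + 0 = -2659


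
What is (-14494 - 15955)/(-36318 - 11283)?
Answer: 30449/47601 ≈ 0.63967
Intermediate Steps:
(-14494 - 15955)/(-36318 - 11283) = -30449/(-47601) = -30449*(-1/47601) = 30449/47601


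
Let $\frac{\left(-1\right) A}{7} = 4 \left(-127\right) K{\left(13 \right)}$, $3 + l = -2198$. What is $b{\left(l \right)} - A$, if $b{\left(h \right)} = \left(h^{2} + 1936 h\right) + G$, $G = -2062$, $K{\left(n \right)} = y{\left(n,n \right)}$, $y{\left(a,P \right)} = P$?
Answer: $534975$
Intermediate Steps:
$l = -2201$ ($l = -3 - 2198 = -2201$)
$K{\left(n \right)} = n$
$b{\left(h \right)} = -2062 + h^{2} + 1936 h$ ($b{\left(h \right)} = \left(h^{2} + 1936 h\right) - 2062 = -2062 + h^{2} + 1936 h$)
$A = 46228$ ($A = - 7 \cdot 4 \left(-127\right) 13 = - 7 \left(\left(-508\right) 13\right) = \left(-7\right) \left(-6604\right) = 46228$)
$b{\left(l \right)} - A = \left(-2062 + \left(-2201\right)^{2} + 1936 \left(-2201\right)\right) - 46228 = \left(-2062 + 4844401 - 4261136\right) - 46228 = 581203 - 46228 = 534975$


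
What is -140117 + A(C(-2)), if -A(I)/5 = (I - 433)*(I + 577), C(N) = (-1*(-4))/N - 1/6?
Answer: 39982483/36 ≈ 1.1106e+6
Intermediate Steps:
C(N) = -1/6 + 4/N (C(N) = 4/N - 1*1/6 = 4/N - 1/6 = -1/6 + 4/N)
A(I) = -5*(-433 + I)*(577 + I) (A(I) = -5*(I - 433)*(I + 577) = -5*(-433 + I)*(577 + I))
-140117 + A(C(-2)) = -140117 + (1249205 - 120*(24 - 1*(-2))/(-2) - 5*(24 - 1*(-2))**2/144) = -140117 + (1249205 - 120*(-1)*(24 + 2)/2 - 5*(24 + 2)**2/144) = -140117 + (1249205 - 120*(-1)*26/2 - 5*((1/6)*(-1/2)*26)**2) = -140117 + (1249205 - 720*(-13/6) - 5*(-13/6)**2) = -140117 + (1249205 + 1560 - 5*169/36) = -140117 + (1249205 + 1560 - 845/36) = -140117 + 45026695/36 = 39982483/36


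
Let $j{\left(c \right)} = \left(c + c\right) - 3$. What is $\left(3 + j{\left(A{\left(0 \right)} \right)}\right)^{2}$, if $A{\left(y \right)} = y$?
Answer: $0$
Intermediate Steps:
$j{\left(c \right)} = -3 + 2 c$ ($j{\left(c \right)} = 2 c - 3 = -3 + 2 c$)
$\left(3 + j{\left(A{\left(0 \right)} \right)}\right)^{2} = \left(3 + \left(-3 + 2 \cdot 0\right)\right)^{2} = \left(3 + \left(-3 + 0\right)\right)^{2} = \left(3 - 3\right)^{2} = 0^{2} = 0$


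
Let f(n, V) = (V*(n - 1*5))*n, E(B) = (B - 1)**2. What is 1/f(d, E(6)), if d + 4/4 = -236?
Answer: 1/1433850 ≈ 6.9742e-7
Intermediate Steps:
d = -237 (d = -1 - 236 = -237)
E(B) = (-1 + B)**2
f(n, V) = V*n*(-5 + n) (f(n, V) = (V*(n - 5))*n = (V*(-5 + n))*n = V*n*(-5 + n))
1/f(d, E(6)) = 1/((-1 + 6)**2*(-237)*(-5 - 237)) = 1/(5**2*(-237)*(-242)) = 1/(25*(-237)*(-242)) = 1/1433850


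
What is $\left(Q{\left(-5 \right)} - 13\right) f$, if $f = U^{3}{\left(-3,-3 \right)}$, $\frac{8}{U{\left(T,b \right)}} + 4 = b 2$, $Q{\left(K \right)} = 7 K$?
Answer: $\frac{3072}{125} \approx 24.576$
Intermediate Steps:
$U{\left(T,b \right)} = \frac{8}{-4 + 2 b}$ ($U{\left(T,b \right)} = \frac{8}{-4 + b 2} = \frac{8}{-4 + 2 b}$)
$f = - \frac{64}{125}$ ($f = \left(\frac{4}{-2 - 3}\right)^{3} = \left(\frac{4}{-5}\right)^{3} = \left(4 \left(- \frac{1}{5}\right)\right)^{3} = \left(- \frac{4}{5}\right)^{3} = - \frac{64}{125} \approx -0.512$)
$\left(Q{\left(-5 \right)} - 13\right) f = \left(7 \left(-5\right) - 13\right) \left(- \frac{64}{125}\right) = \left(-35 - 13\right) \left(- \frac{64}{125}\right) = \left(-48\right) \left(- \frac{64}{125}\right) = \frac{3072}{125}$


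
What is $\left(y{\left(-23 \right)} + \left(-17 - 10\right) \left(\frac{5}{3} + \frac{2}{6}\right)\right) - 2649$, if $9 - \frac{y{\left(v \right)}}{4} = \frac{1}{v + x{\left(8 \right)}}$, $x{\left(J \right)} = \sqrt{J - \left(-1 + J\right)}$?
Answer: $- \frac{29335}{11} \approx -2666.8$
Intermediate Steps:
$x{\left(J \right)} = 1$ ($x{\left(J \right)} = \sqrt{1} = 1$)
$y{\left(v \right)} = 36 - \frac{4}{1 + v}$ ($y{\left(v \right)} = 36 - \frac{4}{v + 1} = 36 - \frac{4}{1 + v}$)
$\left(y{\left(-23 \right)} + \left(-17 - 10\right) \left(\frac{5}{3} + \frac{2}{6}\right)\right) - 2649 = \left(\frac{4 \left(8 + 9 \left(-23\right)\right)}{1 - 23} + \left(-17 - 10\right) \left(\frac{5}{3} + \frac{2}{6}\right)\right) - 2649 = \left(\frac{4 \left(8 - 207\right)}{-22} - 27 \left(5 \cdot \frac{1}{3} + 2 \cdot \frac{1}{6}\right)\right) - 2649 = \left(4 \left(- \frac{1}{22}\right) \left(-199\right) - 27 \left(\frac{5}{3} + \frac{1}{3}\right)\right) - 2649 = \left(\frac{398}{11} - 54\right) - 2649 = - \frac{196}{11} - 2649 = - \frac{29335}{11}$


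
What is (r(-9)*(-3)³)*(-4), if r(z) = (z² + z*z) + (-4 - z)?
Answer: 18036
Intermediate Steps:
r(z) = -4 - z + 2*z² (r(z) = (z² + z²) + (-4 - z) = 2*z² + (-4 - z) = -4 - z + 2*z²)
(r(-9)*(-3)³)*(-4) = ((-4 - 1*(-9) + 2*(-9)²)*(-3)³)*(-4) = ((-4 + 9 + 2*81)*(-27))*(-4) = ((-4 + 9 + 162)*(-27))*(-4) = (167*(-27))*(-4) = -4509*(-4) = 18036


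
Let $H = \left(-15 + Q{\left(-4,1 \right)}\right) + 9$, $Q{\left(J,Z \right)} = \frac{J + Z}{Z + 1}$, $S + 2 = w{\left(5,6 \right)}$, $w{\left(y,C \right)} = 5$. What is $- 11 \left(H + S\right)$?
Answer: $\frac{99}{2} \approx 49.5$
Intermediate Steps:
$S = 3$ ($S = -2 + 5 = 3$)
$Q{\left(J,Z \right)} = \frac{J + Z}{1 + Z}$
$H = - \frac{15}{2}$ ($H = \left(-15 + \frac{-4 + 1}{1 + 1}\right) + 9 = \left(-15 + \frac{1}{2} \left(-3\right)\right) + 9 = \left(-15 - \frac{3}{2}\right) + 9 = - \frac{33}{2} + 9 = - \frac{15}{2} \approx -7.5$)
$- 11 \left(H + S\right) = - 11 \left(- \frac{15}{2} + 3\right) = \left(-11\right) \left(- \frac{9}{2}\right) = \frac{99}{2}$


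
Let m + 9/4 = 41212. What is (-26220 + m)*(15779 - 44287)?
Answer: -427327793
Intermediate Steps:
m = 164839/4 (m = -9/4 + 41212 = 164839/4 ≈ 41210.)
(-26220 + m)*(15779 - 44287) = (-26220 + 164839/4)*(15779 - 44287) = (59959/4)*(-28508) = -427327793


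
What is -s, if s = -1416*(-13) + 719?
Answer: -19127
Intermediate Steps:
s = 19127 (s = 18408 + 719 = 19127)
-s = -1*19127 = -19127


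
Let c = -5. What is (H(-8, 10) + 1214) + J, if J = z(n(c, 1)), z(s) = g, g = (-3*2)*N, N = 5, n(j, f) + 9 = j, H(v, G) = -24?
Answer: 1160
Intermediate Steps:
n(j, f) = -9 + j
g = -30 (g = -3*2*5 = -6*5 = -30)
z(s) = -30
J = -30
(H(-8, 10) + 1214) + J = (-24 + 1214) - 30 = 1190 - 30 = 1160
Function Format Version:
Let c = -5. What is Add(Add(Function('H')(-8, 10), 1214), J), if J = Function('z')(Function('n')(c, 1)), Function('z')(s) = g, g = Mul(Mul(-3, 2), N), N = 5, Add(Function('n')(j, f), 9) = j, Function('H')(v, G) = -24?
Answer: 1160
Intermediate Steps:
Function('n')(j, f) = Add(-9, j)
g = -30 (g = Mul(Mul(-3, 2), 5) = Mul(-6, 5) = -30)
Function('z')(s) = -30
J = -30
Add(Add(Function('H')(-8, 10), 1214), J) = Add(Add(-24, 1214), -30) = Add(1190, -30) = 1160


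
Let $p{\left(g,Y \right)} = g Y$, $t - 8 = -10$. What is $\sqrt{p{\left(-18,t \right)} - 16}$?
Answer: $2 \sqrt{5} \approx 4.4721$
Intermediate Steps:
$t = -2$ ($t = 8 - 10 = -2$)
$p{\left(g,Y \right)} = Y g$
$\sqrt{p{\left(-18,t \right)} - 16} = \sqrt{\left(-2\right) \left(-18\right) - 16} = \sqrt{36 - 16} = \sqrt{20} = 2 \sqrt{5}$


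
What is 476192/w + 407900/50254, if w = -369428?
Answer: 15844891054/2320654339 ≈ 6.8278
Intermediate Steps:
476192/w + 407900/50254 = 476192/(-369428) + 407900/50254 = 476192*(-1/369428) + 407900*(1/50254) = -119048/92357 + 203950/25127 = 15844891054/2320654339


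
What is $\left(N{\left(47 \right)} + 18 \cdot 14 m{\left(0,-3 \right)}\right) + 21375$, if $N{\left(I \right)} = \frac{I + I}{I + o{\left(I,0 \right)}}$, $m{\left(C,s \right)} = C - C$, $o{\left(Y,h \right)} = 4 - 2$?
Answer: $\frac{1047469}{49} \approx 21377.0$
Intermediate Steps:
$o{\left(Y,h \right)} = 2$
$m{\left(C,s \right)} = 0$
$N{\left(I \right)} = \frac{2 I}{2 + I}$ ($N{\left(I \right)} = \frac{I + I}{I + 2} = \frac{2 I}{2 + I}$)
$\left(N{\left(47 \right)} + 18 \cdot 14 m{\left(0,-3 \right)}\right) + 21375 = \left(2 \cdot 47 \frac{1}{2 + 47} + 18 \cdot 14 \cdot 0\right) + 21375 = \left(2 \cdot 47 \cdot \frac{1}{49} + 252 \cdot 0\right) + 21375 = \left(2 \cdot 47 \cdot \frac{1}{49} + 0\right) + 21375 = \left(\frac{94}{49} + 0\right) + 21375 = \frac{94}{49} + 21375 = \frac{1047469}{49}$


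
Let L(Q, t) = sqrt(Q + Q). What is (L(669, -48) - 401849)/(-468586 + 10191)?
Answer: 8201/9355 - sqrt(1338)/458395 ≈ 0.87656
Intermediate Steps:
L(Q, t) = sqrt(2)*sqrt(Q) (L(Q, t) = sqrt(2*Q) = sqrt(2)*sqrt(Q))
(L(669, -48) - 401849)/(-468586 + 10191) = (sqrt(2)*sqrt(669) - 401849)/(-468586 + 10191) = (sqrt(1338) - 401849)/(-458395) = (-401849 + sqrt(1338))*(-1/458395) = 8201/9355 - sqrt(1338)/458395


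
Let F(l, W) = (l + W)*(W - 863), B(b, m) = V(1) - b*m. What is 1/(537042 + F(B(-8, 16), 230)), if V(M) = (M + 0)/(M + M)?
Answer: 2/620223 ≈ 3.2246e-6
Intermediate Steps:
V(M) = ½ (V(M) = M/((2*M)) = M*(1/(2*M)) = ½)
B(b, m) = ½ - b*m
F(l, W) = (-863 + W)*(W + l) (F(l, W) = (W + l)*(-863 + W) = (-863 + W)*(W + l))
1/(537042 + F(B(-8, 16), 230)) = 1/(537042 + (230² - 863*230 - 863*(½ - 1*(-8)*16) + 230*(½ - 1*(-8)*16))) = 1/(537042 + (52900 - 198490 - 863*(½ + 128) + 230*(½ + 128))) = 1/(537042 + (52900 - 198490 - 863*257/2 + 230*(257/2))) = 1/(537042 + (52900 - 198490 - 221791/2 + 29555)) = 1/(537042 - 453861/2) = 1/(620223/2) = 2/620223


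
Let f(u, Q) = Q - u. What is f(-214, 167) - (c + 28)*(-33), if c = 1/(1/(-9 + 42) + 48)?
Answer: 2069514/1585 ≈ 1305.7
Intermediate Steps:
c = 33/1585 (c = 1/(1/33 + 48) = 1/(1585/33) = 33/1585 ≈ 0.020820)
f(-214, 167) - (c + 28)*(-33) = (167 - 1*(-214)) - (33/1585 + 28)*(-33) = (167 + 214) - 44413*(-33)/1585 = 381 - 1*(-1465629/1585) = 381 + 1465629/1585 = 2069514/1585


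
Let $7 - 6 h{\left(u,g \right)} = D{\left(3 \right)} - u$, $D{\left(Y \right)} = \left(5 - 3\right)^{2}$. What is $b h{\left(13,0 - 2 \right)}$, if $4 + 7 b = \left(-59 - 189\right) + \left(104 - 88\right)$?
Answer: $- \frac{1888}{21} \approx -89.905$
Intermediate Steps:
$D{\left(Y \right)} = 4$ ($D{\left(Y \right)} = 2^{2} = 4$)
$b = - \frac{236}{7}$ ($b = - \frac{4}{7} + \frac{\left(-59 - 189\right) + \left(104 - 88\right)}{7} = - \frac{4}{7} + \frac{-248 + 16}{7} = - \frac{4}{7} + \frac{1}{7} \left(-232\right) = - \frac{4}{7} - \frac{232}{7} = - \frac{236}{7} \approx -33.714$)
$h{\left(u,g \right)} = \frac{1}{2} + \frac{u}{6}$ ($h{\left(u,g \right)} = \frac{7}{6} - \frac{4 - u}{6} = \frac{7}{6} + \left(- \frac{2}{3} + \frac{u}{6}\right) = \frac{1}{2} + \frac{u}{6}$)
$b h{\left(13,0 - 2 \right)} = - \frac{236 \left(\frac{1}{2} + \frac{1}{6} \cdot 13\right)}{7} = - \frac{236 \left(\frac{1}{2} + \frac{13}{6}\right)}{7} = \left(- \frac{236}{7}\right) \frac{8}{3} = - \frac{1888}{21}$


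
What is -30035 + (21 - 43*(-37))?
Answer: -28423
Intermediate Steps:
-30035 + (21 - 43*(-37)) = -30035 + (21 + 1591) = -30035 + 1612 = -28423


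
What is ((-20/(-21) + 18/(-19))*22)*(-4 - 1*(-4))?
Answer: 0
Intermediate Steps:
((-20/(-21) + 18/(-19))*22)*(-4 - 1*(-4)) = ((-20*(-1/21) + 18*(-1/19))*22)*(-4 + 4) = ((20/21 - 18/19)*22)*0 = ((2/399)*22)*0 = (44/399)*0 = 0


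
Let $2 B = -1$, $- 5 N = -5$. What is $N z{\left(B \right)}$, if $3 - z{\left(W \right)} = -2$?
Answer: $5$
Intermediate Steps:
$N = 1$ ($N = \left(- \frac{1}{5}\right) \left(-5\right) = 1$)
$B = - \frac{1}{2}$ ($B = \frac{1}{2} \left(-1\right) = - \frac{1}{2} \approx -0.5$)
$z{\left(W \right)} = 5$ ($z{\left(W \right)} = 3 - -2 = 3 + 2 = 5$)
$N z{\left(B \right)} = 1 \cdot 5 = 5$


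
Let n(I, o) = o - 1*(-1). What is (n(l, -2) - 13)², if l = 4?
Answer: 196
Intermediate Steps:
n(I, o) = 1 + o (n(I, o) = o + 1 = 1 + o)
(n(l, -2) - 13)² = ((1 - 2) - 13)² = (-1 - 13)² = (-14)² = 196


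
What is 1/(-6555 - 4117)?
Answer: -1/10672 ≈ -9.3703e-5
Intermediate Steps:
1/(-6555 - 4117) = 1/(-10672) = -1/10672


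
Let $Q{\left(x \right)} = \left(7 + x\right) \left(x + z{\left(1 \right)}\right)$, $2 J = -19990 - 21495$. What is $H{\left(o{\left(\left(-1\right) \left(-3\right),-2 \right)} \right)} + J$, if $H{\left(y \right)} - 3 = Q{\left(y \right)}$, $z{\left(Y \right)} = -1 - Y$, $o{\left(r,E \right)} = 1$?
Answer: $- \frac{41495}{2} \approx -20748.0$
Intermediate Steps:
$J = - \frac{41485}{2}$ ($J = \frac{-19990 - 21495}{2} = \frac{1}{2} \left(-41485\right) = - \frac{41485}{2} \approx -20743.0$)
$Q{\left(x \right)} = \left(-2 + x\right) \left(7 + x\right)$ ($Q{\left(x \right)} = \left(7 + x\right) \left(x - 2\right) = \left(7 + x\right) \left(-2 + x\right) = \left(-2 + x\right) \left(7 + x\right)$)
$H{\left(y \right)} = -11 + y^{2} + 5 y$ ($H{\left(y \right)} = 3 + \left(-14 + y^{2} + 5 y\right) = -11 + y^{2} + 5 y$)
$H{\left(o{\left(\left(-1\right) \left(-3\right),-2 \right)} \right)} + J = \left(-11 + 1^{2} + 5 \cdot 1\right) - \frac{41485}{2} = \left(-11 + 1 + 5\right) - \frac{41485}{2} = -5 - \frac{41485}{2} = - \frac{41495}{2}$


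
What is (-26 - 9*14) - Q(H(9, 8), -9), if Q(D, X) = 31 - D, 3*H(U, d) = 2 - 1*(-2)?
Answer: -545/3 ≈ -181.67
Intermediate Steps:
H(U, d) = 4/3 (H(U, d) = (2 - 1*(-2))/3 = (2 + 2)/3 = (1/3)*4 = 4/3)
(-26 - 9*14) - Q(H(9, 8), -9) = (-26 - 9*14) - (31 - 1*4/3) = (-26 - 126) - (31 - 4/3) = -152 - 1*89/3 = -152 - 89/3 = -545/3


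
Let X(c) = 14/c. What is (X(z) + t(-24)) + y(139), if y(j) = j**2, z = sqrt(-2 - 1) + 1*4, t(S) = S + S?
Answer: 366243/19 - 14*I*sqrt(3)/19 ≈ 19276.0 - 1.2762*I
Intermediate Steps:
t(S) = 2*S
z = 4 + I*sqrt(3) (z = sqrt(-3) + 4 = I*sqrt(3) + 4 = 4 + I*sqrt(3) ≈ 4.0 + 1.732*I)
(X(z) + t(-24)) + y(139) = (14/(4 + I*sqrt(3)) + 2*(-24)) + 139**2 = (14/(4 + I*sqrt(3)) - 48) + 19321 = (-48 + 14/(4 + I*sqrt(3))) + 19321 = 19273 + 14/(4 + I*sqrt(3))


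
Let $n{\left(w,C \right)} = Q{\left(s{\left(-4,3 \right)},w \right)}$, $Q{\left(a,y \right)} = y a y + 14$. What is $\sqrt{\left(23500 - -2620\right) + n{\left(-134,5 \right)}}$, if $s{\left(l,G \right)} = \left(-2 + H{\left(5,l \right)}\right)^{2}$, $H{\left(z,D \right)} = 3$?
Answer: $\sqrt{44090} \approx 209.98$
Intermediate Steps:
$s{\left(l,G \right)} = 1$ ($s{\left(l,G \right)} = \left(-2 + 3\right)^{2} = 1^{2} = 1$)
$Q{\left(a,y \right)} = 14 + a y^{2}$ ($Q{\left(a,y \right)} = a y y + 14 = a y^{2} + 14 = 14 + a y^{2}$)
$n{\left(w,C \right)} = 14 + w^{2}$ ($n{\left(w,C \right)} = 14 + 1 w^{2} = 14 + w^{2}$)
$\sqrt{\left(23500 - -2620\right) + n{\left(-134,5 \right)}} = \sqrt{\left(23500 - -2620\right) + \left(14 + \left(-134\right)^{2}\right)} = \sqrt{\left(23500 + 2620\right) + \left(14 + 17956\right)} = \sqrt{26120 + 17970} = \sqrt{44090}$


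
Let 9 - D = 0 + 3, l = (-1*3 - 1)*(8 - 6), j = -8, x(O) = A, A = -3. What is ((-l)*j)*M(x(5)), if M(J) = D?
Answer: -384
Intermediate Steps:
x(O) = -3
l = -8 (l = (-3 - 1)*2 = -4*2 = -8)
D = 6 (D = 9 - (0 + 3) = 9 - 1*3 = 9 - 3 = 6)
M(J) = 6
((-l)*j)*M(x(5)) = (-1*(-8)*(-8))*6 = (8*(-8))*6 = -64*6 = -384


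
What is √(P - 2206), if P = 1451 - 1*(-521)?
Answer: 3*I*√26 ≈ 15.297*I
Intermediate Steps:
P = 1972 (P = 1451 + 521 = 1972)
√(P - 2206) = √(1972 - 2206) = √(-234) = 3*I*√26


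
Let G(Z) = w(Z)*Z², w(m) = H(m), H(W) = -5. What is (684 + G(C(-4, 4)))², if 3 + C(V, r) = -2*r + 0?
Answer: 6241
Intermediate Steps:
w(m) = -5
C(V, r) = -3 - 2*r (C(V, r) = -3 + (-2*r + 0) = -3 - 2*r)
G(Z) = -5*Z²
(684 + G(C(-4, 4)))² = (684 - 5*(-3 - 2*4)²)² = (684 - 5*(-3 - 8)²)² = (684 - 5*(-11)²)² = (684 - 5*121)² = (684 - 605)² = 79² = 6241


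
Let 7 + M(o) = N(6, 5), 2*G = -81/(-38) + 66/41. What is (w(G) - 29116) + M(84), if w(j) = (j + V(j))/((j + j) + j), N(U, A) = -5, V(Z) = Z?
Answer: -87382/3 ≈ -29127.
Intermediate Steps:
G = 5829/3116 (G = (-81/(-38) + 66/41)/2 = (-81*(-1/38) + 66*(1/41))/2 = (81/38 + 66/41)/2 = (½)*(5829/1558) = 5829/3116 ≈ 1.8707)
M(o) = -12 (M(o) = -7 - 5 = -12)
w(j) = ⅔ (w(j) = (j + j)/((j + j) + j) = (2*j)/(2*j + j) = (2*j)/((3*j)) = (2*j)*(1/(3*j)) = ⅔)
(w(G) - 29116) + M(84) = (⅔ - 29116) - 12 = -87346/3 - 12 = -87382/3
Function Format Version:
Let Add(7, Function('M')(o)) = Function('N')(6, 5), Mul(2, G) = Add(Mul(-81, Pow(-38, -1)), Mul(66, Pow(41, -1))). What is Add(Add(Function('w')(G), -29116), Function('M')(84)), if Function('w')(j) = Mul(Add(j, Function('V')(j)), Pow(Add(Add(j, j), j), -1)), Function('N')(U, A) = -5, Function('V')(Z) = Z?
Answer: Rational(-87382, 3) ≈ -29127.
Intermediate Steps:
G = Rational(5829, 3116) (G = Mul(Rational(1, 2), Add(Mul(-81, Pow(-38, -1)), Mul(66, Pow(41, -1)))) = Mul(Rational(1, 2), Add(Mul(-81, Rational(-1, 38)), Mul(66, Rational(1, 41)))) = Mul(Rational(1, 2), Add(Rational(81, 38), Rational(66, 41))) = Mul(Rational(1, 2), Rational(5829, 1558)) = Rational(5829, 3116) ≈ 1.8707)
Function('M')(o) = -12 (Function('M')(o) = Add(-7, -5) = -12)
Function('w')(j) = Rational(2, 3) (Function('w')(j) = Mul(Add(j, j), Pow(Add(Add(j, j), j), -1)) = Mul(Mul(2, j), Pow(Add(Mul(2, j), j), -1)) = Mul(Mul(2, j), Pow(Mul(3, j), -1)) = Mul(Mul(2, j), Mul(Rational(1, 3), Pow(j, -1))) = Rational(2, 3))
Add(Add(Function('w')(G), -29116), Function('M')(84)) = Add(Add(Rational(2, 3), -29116), -12) = Add(Rational(-87346, 3), -12) = Rational(-87382, 3)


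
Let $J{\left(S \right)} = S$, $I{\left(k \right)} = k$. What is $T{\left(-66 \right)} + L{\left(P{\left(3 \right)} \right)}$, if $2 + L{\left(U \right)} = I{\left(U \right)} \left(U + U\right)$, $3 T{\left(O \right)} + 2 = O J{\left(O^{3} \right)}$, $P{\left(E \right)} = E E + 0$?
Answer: $\frac{18975214}{3} \approx 6.3251 \cdot 10^{6}$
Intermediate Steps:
$P{\left(E \right)} = E^{2}$ ($P{\left(E \right)} = E^{2} + 0 = E^{2}$)
$T{\left(O \right)} = - \frac{2}{3} + \frac{O^{4}}{3}$ ($T{\left(O \right)} = - \frac{2}{3} + \frac{O O^{3}}{3} = - \frac{2}{3} + \frac{O^{4}}{3}$)
$L{\left(U \right)} = -2 + 2 U^{2}$ ($L{\left(U \right)} = -2 + U \left(U + U\right) = -2 + U 2 U = -2 + 2 U^{2}$)
$T{\left(-66 \right)} + L{\left(P{\left(3 \right)} \right)} = \left(- \frac{2}{3} + \frac{\left(-66\right)^{4}}{3}\right) - \left(2 - 2 \left(3^{2}\right)^{2}\right) = \left(- \frac{2}{3} + \frac{1}{3} \cdot 18974736\right) - \left(2 - 2 \cdot 9^{2}\right) = \left(- \frac{2}{3} + 6324912\right) + \left(-2 + 2 \cdot 81\right) = \frac{18974734}{3} + \left(-2 + 162\right) = \frac{18974734}{3} + 160 = \frac{18975214}{3}$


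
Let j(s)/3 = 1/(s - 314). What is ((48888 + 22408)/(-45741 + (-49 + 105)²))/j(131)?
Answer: 4349056/42605 ≈ 102.08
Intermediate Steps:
j(s) = 3/(-314 + s) (j(s) = 3/(s - 314) = 3/(-314 + s))
((48888 + 22408)/(-45741 + (-49 + 105)²))/j(131) = ((48888 + 22408)/(-45741 + (-49 + 105)²))/((3/(-314 + 131))) = (71296/(-45741 + 56²))/((3/(-183))) = (71296/(-45741 + 3136))/((3*(-1/183))) = (71296/(-42605))/(-1/61) = (71296*(-1/42605))*(-61) = -71296/42605*(-61) = 4349056/42605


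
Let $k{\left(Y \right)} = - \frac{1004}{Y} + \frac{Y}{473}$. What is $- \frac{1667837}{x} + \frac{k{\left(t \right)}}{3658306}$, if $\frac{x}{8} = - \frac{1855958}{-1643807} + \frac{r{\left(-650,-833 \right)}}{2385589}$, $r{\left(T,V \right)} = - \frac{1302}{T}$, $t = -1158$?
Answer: $- \frac{1064812528549902035201865719691833}{5766697581646726717733328456} \approx -1.8465 \cdot 10^{5}$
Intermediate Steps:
$k{\left(Y \right)} = - \frac{1004}{Y} + \frac{Y}{473}$ ($k{\left(Y \right)} = - \frac{1004}{Y} + Y \frac{1}{473} = - \frac{1004}{Y} + \frac{Y}{473}$)
$x = \frac{11511646333028056}{1274470566629975}$ ($x = 8 \left(- \frac{1855958}{-1643807} + \frac{\left(-1302\right) \frac{1}{-650}}{2385589}\right) = 8 \left(\left(-1855958\right) \left(- \frac{1}{1643807}\right) + \left(-1302\right) \left(- \frac{1}{650}\right) \frac{1}{2385589}\right) = 8 \left(\frac{1855958}{1643807} + \frac{651}{325} \cdot \frac{1}{2385589}\right) = 8 \left(\frac{1855958}{1643807} + \frac{651}{775316425}\right) = 8 \cdot \frac{1438955791628507}{1274470566629975} = \frac{11511646333028056}{1274470566629975} \approx 9.0325$)
$- \frac{1667837}{x} + \frac{k{\left(t \right)}}{3658306} = - \frac{1667837}{\frac{11511646333028056}{1274470566629975}} + \frac{- \frac{1004}{-1158} + \frac{1}{473} \left(-1158\right)}{3658306} = \left(-1667837\right) \frac{1274470566629975}{11511646333028056} + \left(\left(-1004\right) \left(- \frac{1}{1158}\right) - \frac{1158}{473}\right) \frac{1}{3658306} = - \frac{2125609166436437614075}{11511646333028056} + \left(\frac{502}{579} - \frac{1158}{473}\right) \frac{1}{3658306} = - \frac{2125609166436437614075}{11511646333028056} - \frac{216518}{500944644651} = - \frac{1064812528549902035201865719691833}{5766697581646726717733328456}$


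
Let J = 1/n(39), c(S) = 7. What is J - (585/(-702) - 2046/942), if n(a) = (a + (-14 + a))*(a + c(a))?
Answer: 4167703/1386624 ≈ 3.0056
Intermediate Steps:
n(a) = (-14 + 2*a)*(7 + a) (n(a) = (a + (-14 + a))*(a + 7) = (-14 + 2*a)*(7 + a))
J = 1/2944 (J = 1/(-98 + 2*39**2) = 1/(-98 + 2*1521) = 1/(-98 + 3042) = 1/2944 ≈ 0.00033967)
J - (585/(-702) - 2046/942) = 1/2944 - (585/(-702) - 2046/942) = 1/2944 - (585*(-1/702) - 2046*1/942) = 1/2944 - (-5/6 - 341/157) = 1/2944 - 1*(-2831/942) = 1/2944 + 2831/942 = 4167703/1386624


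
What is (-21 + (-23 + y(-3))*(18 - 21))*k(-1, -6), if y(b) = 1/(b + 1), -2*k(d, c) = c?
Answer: 297/2 ≈ 148.50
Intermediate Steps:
k(d, c) = -c/2
y(b) = 1/(1 + b)
(-21 + (-23 + y(-3))*(18 - 21))*k(-1, -6) = (-21 + (-23 + 1/(1 - 3))*(18 - 21))*(-1/2*(-6)) = (-21 + (-23 + 1/(-2))*(-3))*3 = (-21 + (-23 - 1/2)*(-3))*3 = (-21 - 47/2*(-3))*3 = (-21 + 141/2)*3 = (99/2)*3 = 297/2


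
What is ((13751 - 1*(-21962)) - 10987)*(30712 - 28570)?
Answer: 52963092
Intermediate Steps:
((13751 - 1*(-21962)) - 10987)*(30712 - 28570) = ((13751 + 21962) - 10987)*2142 = (35713 - 10987)*2142 = 24726*2142 = 52963092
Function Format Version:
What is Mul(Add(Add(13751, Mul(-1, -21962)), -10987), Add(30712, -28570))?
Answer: 52963092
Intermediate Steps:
Mul(Add(Add(13751, Mul(-1, -21962)), -10987), Add(30712, -28570)) = Mul(Add(Add(13751, 21962), -10987), 2142) = Mul(Add(35713, -10987), 2142) = Mul(24726, 2142) = 52963092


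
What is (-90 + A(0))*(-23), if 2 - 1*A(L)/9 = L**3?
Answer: 1656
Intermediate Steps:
A(L) = 18 - 9*L**3
(-90 + A(0))*(-23) = (-90 + (18 - 9*0**3))*(-23) = (-90 + (18 - 9*0))*(-23) = (-90 + (18 + 0))*(-23) = (-90 + 18)*(-23) = -72*(-23) = 1656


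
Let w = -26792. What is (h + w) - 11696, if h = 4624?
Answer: -33864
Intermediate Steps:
(h + w) - 11696 = (4624 - 26792) - 11696 = -22168 - 11696 = -33864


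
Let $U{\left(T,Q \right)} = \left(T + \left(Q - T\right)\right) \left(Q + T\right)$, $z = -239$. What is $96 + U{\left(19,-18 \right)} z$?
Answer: $4398$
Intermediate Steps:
$U{\left(T,Q \right)} = Q \left(Q + T\right)$
$96 + U{\left(19,-18 \right)} z = 96 + - 18 \left(-18 + 19\right) \left(-239\right) = 96 + \left(-18\right) 1 \left(-239\right) = 96 - -4302 = 96 + 4302 = 4398$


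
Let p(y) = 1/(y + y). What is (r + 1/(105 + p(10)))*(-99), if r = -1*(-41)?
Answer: -775449/191 ≈ -4059.9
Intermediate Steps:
p(y) = 1/(2*y)
r = 41
(r + 1/(105 + p(10)))*(-99) = (41 + 1/(105 + (½)/10))*(-99) = (41 + 1/(105 + (½)*(⅒)))*(-99) = (41 + 1/(105 + 1/20))*(-99) = (41 + 1/(2101/20))*(-99) = (41 + 20/2101)*(-99) = (86161/2101)*(-99) = -775449/191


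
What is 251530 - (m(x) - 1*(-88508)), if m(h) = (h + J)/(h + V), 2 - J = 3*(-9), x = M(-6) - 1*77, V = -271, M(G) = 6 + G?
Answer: 4727634/29 ≈ 1.6302e+5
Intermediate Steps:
x = -77 (x = (6 - 6) - 1*77 = 0 - 77 = -77)
J = 29 (J = 2 - 3*(-9) = 2 - 1*(-27) = 2 + 27 = 29)
m(h) = (29 + h)/(-271 + h) (m(h) = (h + 29)/(h - 271) = (29 + h)/(-271 + h))
251530 - (m(x) - 1*(-88508)) = 251530 - ((29 - 77)/(-271 - 77) - 1*(-88508)) = 251530 - (-48/(-348) + 88508) = 251530 - (-1/348*(-48) + 88508) = 251530 - (4/29 + 88508) = 251530 - 1*2566736/29 = 251530 - 2566736/29 = 4727634/29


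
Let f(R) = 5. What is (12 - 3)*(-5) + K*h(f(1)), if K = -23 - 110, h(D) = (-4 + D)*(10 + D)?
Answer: -2040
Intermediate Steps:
K = -133
(12 - 3)*(-5) + K*h(f(1)) = (12 - 3)*(-5) - 133*(-40 + 5² + 6*5) = 9*(-5) - 133*(-40 + 25 + 30) = -45 - 133*15 = -45 - 1995 = -2040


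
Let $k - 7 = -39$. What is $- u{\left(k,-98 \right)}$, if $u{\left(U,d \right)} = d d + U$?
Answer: $-9572$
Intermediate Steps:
$k = -32$ ($k = 7 - 39 = -32$)
$u{\left(U,d \right)} = U + d^{2}$ ($u{\left(U,d \right)} = d^{2} + U = U + d^{2}$)
$- u{\left(k,-98 \right)} = - (-32 + \left(-98\right)^{2}) = - (-32 + 9604) = \left(-1\right) 9572 = -9572$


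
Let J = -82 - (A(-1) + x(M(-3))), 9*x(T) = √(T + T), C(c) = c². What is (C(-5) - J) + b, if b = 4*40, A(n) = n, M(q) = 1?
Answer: 266 + √2/9 ≈ 266.16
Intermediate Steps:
x(T) = √2*√T/9 (x(T) = √(T + T)/9 = √(2*T)/9 = (√2*√T)/9 = √2*√T/9)
J = -81 - √2/9 (J = -82 - (-1 + √2*√1/9) = -82 - (-1 + (⅑)*√2*1) = -82 - (-1 + √2/9) = -82 + (1 - √2/9) = -81 - √2/9 ≈ -81.157)
b = 160
(C(-5) - J) + b = ((-5)² - (-81 - √2/9)) + 160 = (25 + (81 + √2/9)) + 160 = (106 + √2/9) + 160 = 266 + √2/9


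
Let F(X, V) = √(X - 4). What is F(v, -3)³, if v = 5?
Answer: 1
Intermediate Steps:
F(X, V) = √(-4 + X)
F(v, -3)³ = (√(-4 + 5))³ = (√1)³ = 1³ = 1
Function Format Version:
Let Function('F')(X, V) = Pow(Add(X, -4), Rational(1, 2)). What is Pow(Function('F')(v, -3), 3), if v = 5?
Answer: 1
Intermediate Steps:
Function('F')(X, V) = Pow(Add(-4, X), Rational(1, 2))
Pow(Function('F')(v, -3), 3) = Pow(Pow(Add(-4, 5), Rational(1, 2)), 3) = Pow(Pow(1, Rational(1, 2)), 3) = Pow(1, 3) = 1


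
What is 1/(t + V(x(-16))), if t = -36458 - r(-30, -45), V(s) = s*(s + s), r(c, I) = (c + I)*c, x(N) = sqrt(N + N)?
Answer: -1/38772 ≈ -2.5792e-5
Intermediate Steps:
x(N) = sqrt(2)*sqrt(N) (x(N) = sqrt(2*N) = sqrt(2)*sqrt(N))
r(c, I) = c*(I + c) (r(c, I) = (I + c)*c = c*(I + c))
V(s) = 2*s**2 (V(s) = s*(2*s) = 2*s**2)
t = -38708 (t = -36458 - (-30)*(-45 - 30) = -36458 - (-30)*(-75) = -36458 - 1*2250 = -36458 - 2250 = -38708)
1/(t + V(x(-16))) = 1/(-38708 + 2*(sqrt(2)*sqrt(-16))**2) = 1/(-38708 + 2*(sqrt(2)*(4*I))**2) = 1/(-38708 + 2*(4*I*sqrt(2))**2) = 1/(-38708 + 2*(-32)) = 1/(-38708 - 64) = 1/(-38772) = -1/38772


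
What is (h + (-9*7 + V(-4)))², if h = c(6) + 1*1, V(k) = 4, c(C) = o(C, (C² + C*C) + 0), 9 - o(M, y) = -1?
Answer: 2304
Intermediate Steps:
o(M, y) = 10 (o(M, y) = 9 - 1*(-1) = 9 + 1 = 10)
c(C) = 10
h = 11 (h = 10 + 1*1 = 10 + 1 = 11)
(h + (-9*7 + V(-4)))² = (11 + (-9*7 + 4))² = (11 + (-63 + 4))² = (11 - 59)² = (-48)² = 2304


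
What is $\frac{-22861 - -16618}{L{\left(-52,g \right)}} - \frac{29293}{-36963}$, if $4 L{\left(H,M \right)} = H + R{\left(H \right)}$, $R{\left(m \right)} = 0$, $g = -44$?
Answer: $\frac{231140818}{480519} \approx 481.02$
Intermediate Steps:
$L{\left(H,M \right)} = \frac{H}{4}$ ($L{\left(H,M \right)} = \frac{H + 0}{4} = \frac{H}{4}$)
$\frac{-22861 - -16618}{L{\left(-52,g \right)}} - \frac{29293}{-36963} = \frac{-22861 - -16618}{\frac{1}{4} \left(-52\right)} - \frac{29293}{-36963} = \frac{-22861 + 16618}{-13} - - \frac{29293}{36963} = \left(-6243\right) \left(- \frac{1}{13}\right) + \frac{29293}{36963} = \frac{6243}{13} + \frac{29293}{36963} = \frac{231140818}{480519}$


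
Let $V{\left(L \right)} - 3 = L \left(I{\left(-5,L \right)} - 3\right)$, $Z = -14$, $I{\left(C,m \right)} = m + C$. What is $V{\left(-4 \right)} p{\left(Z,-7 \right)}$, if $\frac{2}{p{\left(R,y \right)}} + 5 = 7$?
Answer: $51$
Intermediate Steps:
$I{\left(C,m \right)} = C + m$
$p{\left(R,y \right)} = 1$ ($p{\left(R,y \right)} = \frac{2}{-5 + 7} = \frac{2}{2} = 2 \cdot \frac{1}{2} = 1$)
$V{\left(L \right)} = 3 + L \left(-8 + L\right)$ ($V{\left(L \right)} = 3 + L \left(\left(-5 + L\right) - 3\right) = 3 + L \left(-8 + L\right)$)
$V{\left(-4 \right)} p{\left(Z,-7 \right)} = \left(3 + \left(-4\right)^{2} - -32\right) 1 = \left(3 + 16 + 32\right) 1 = 51 \cdot 1 = 51$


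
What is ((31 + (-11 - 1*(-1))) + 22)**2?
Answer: 1849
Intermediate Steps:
((31 + (-11 - 1*(-1))) + 22)**2 = ((31 + (-11 + 1)) + 22)**2 = ((31 - 10) + 22)**2 = (21 + 22)**2 = 43**2 = 1849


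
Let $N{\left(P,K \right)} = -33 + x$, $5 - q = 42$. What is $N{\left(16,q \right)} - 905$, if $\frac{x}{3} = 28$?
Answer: $-854$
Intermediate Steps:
$x = 84$ ($x = 3 \cdot 28 = 84$)
$q = -37$ ($q = 5 - 42 = -37$)
$N{\left(P,K \right)} = 51$ ($N{\left(P,K \right)} = -33 + 84 = 51$)
$N{\left(16,q \right)} - 905 = 51 - 905 = -854$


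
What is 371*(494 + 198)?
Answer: 256732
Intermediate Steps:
371*(494 + 198) = 371*692 = 256732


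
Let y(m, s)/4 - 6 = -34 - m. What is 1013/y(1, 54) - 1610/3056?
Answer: -410311/44312 ≈ -9.2596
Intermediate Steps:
y(m, s) = -112 - 4*m (y(m, s) = 24 + 4*(-34 - m) = 24 + (-136 - 4*m) = -112 - 4*m)
1013/y(1, 54) - 1610/3056 = 1013/(-112 - 4*1) - 1610/3056 = 1013/(-112 - 4) - 1610*1/3056 = 1013/(-116) - 805/1528 = 1013*(-1/116) - 805/1528 = -1013/116 - 805/1528 = -410311/44312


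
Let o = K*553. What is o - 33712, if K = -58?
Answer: -65786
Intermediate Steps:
o = -32074 (o = -58*553 = -32074)
o - 33712 = -32074 - 33712 = -65786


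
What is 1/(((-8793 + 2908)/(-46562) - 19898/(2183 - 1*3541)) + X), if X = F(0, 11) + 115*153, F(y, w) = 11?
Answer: 31615598/557091459641 ≈ 5.6751e-5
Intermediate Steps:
X = 17606 (X = 11 + 115*153 = 11 + 17595 = 17606)
1/(((-8793 + 2908)/(-46562) - 19898/(2183 - 1*3541)) + X) = 1/(((-8793 + 2908)/(-46562) - 19898/(2183 - 1*3541)) + 17606) = 1/((-5885*(-1/46562) - 19898/(2183 - 3541)) + 17606) = 1/((5885/46562 - 19898/(-1358)) + 17606) = 1/((5885/46562 - 19898*(-1/1358)) + 17606) = 1/((5885/46562 + 9949/679) + 17606) = 1/(467241253/31615598 + 17606) = 1/(557091459641/31615598) = 31615598/557091459641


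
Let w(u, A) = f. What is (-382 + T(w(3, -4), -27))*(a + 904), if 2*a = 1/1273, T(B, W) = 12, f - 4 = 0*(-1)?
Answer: -425793225/1273 ≈ -3.3448e+5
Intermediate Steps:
f = 4 (f = 4 + 0*(-1) = 4 + 0 = 4)
w(u, A) = 4
a = 1/2546 (a = (½)/1273 = (½)*(1/1273) = 1/2546 ≈ 0.00039277)
(-382 + T(w(3, -4), -27))*(a + 904) = (-382 + 12)*(1/2546 + 904) = -370*2301585/2546 = -425793225/1273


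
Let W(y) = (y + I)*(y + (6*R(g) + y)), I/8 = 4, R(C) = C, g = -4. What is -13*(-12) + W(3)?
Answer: -474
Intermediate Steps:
I = 32 (I = 8*4 = 32)
W(y) = (-24 + 2*y)*(32 + y) (W(y) = (y + 32)*(y + (6*(-4) + y)) = (32 + y)*(y + (-24 + y)) = (32 + y)*(-24 + 2*y) = (-24 + 2*y)*(32 + y))
-13*(-12) + W(3) = -13*(-12) + (-768 + 2*3**2 + 40*3) = 156 + (-768 + 2*9 + 120) = 156 + (-768 + 18 + 120) = 156 - 630 = -474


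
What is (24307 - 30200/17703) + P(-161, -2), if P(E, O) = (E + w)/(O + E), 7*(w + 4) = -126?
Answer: 70138328872/2885589 ≈ 24306.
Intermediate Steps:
w = -22 (w = -4 + (⅐)*(-126) = -4 - 18 = -22)
P(E, O) = (-22 + E)/(E + O) (P(E, O) = (E - 22)/(O + E) = (-22 + E)/(E + O))
(24307 - 30200/17703) + P(-161, -2) = (24307 - 30200/17703) + (-22 - 161)/(-161 - 2) = (24307 - 30200*1/17703) - 183/(-163) = (24307 - 30200/17703) - 1/163*(-183) = 430276621/17703 + 183/163 = 70138328872/2885589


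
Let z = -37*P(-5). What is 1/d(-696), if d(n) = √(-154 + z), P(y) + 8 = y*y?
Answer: -I*√87/261 ≈ -0.035737*I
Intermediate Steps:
P(y) = -8 + y² (P(y) = -8 + y*y = -8 + y²)
z = -629 (z = -37*(-8 + (-5)²) = -37*(-8 + 25) = -37*17 = -629)
d(n) = 3*I*√87 (d(n) = √(-154 - 629) = √(-783) = 3*I*√87)
1/d(-696) = 1/(3*I*√87) = -I*√87/261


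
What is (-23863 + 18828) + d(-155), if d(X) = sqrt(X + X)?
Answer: -5035 + I*sqrt(310) ≈ -5035.0 + 17.607*I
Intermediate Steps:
d(X) = sqrt(2)*sqrt(X) (d(X) = sqrt(2*X) = sqrt(2)*sqrt(X))
(-23863 + 18828) + d(-155) = (-23863 + 18828) + sqrt(2)*sqrt(-155) = -5035 + sqrt(2)*(I*sqrt(155)) = -5035 + I*sqrt(310)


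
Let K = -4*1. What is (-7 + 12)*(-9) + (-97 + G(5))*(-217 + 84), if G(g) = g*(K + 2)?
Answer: 14186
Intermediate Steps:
K = -4
G(g) = -2*g (G(g) = g*(-4 + 2) = g*(-2) = -2*g)
(-7 + 12)*(-9) + (-97 + G(5))*(-217 + 84) = (-7 + 12)*(-9) + (-97 - 2*5)*(-217 + 84) = 5*(-9) + (-97 - 10)*(-133) = -45 - 107*(-133) = -45 + 14231 = 14186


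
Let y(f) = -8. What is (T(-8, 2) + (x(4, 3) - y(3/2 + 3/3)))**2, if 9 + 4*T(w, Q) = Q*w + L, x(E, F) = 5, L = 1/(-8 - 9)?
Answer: 52441/1156 ≈ 45.364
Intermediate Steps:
L = -1/17 (L = 1/(-17) = -1/17 ≈ -0.058824)
T(w, Q) = -77/34 + Q*w/4 (T(w, Q) = -9/4 + (Q*w - 1/17)/4 = -9/4 + (-1/17 + Q*w)/4 = -9/4 + (-1/68 + Q*w/4) = -77/34 + Q*w/4)
(T(-8, 2) + (x(4, 3) - y(3/2 + 3/3)))**2 = ((-77/34 + (1/4)*2*(-8)) + (5 - 1*(-8)))**2 = ((-77/34 - 4) + (5 + 8))**2 = (-213/34 + 13)**2 = (229/34)**2 = 52441/1156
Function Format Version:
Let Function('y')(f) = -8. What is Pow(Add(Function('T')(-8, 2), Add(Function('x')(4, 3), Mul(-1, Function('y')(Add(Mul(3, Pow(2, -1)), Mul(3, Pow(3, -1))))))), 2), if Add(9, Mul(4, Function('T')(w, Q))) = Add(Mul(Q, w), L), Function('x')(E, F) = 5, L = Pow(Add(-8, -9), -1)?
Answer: Rational(52441, 1156) ≈ 45.364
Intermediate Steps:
L = Rational(-1, 17) (L = Pow(-17, -1) = Rational(-1, 17) ≈ -0.058824)
Function('T')(w, Q) = Add(Rational(-77, 34), Mul(Rational(1, 4), Q, w)) (Function('T')(w, Q) = Add(Rational(-9, 4), Mul(Rational(1, 4), Add(Mul(Q, w), Rational(-1, 17)))) = Add(Rational(-9, 4), Mul(Rational(1, 4), Add(Rational(-1, 17), Mul(Q, w)))) = Add(Rational(-9, 4), Add(Rational(-1, 68), Mul(Rational(1, 4), Q, w))) = Add(Rational(-77, 34), Mul(Rational(1, 4), Q, w)))
Pow(Add(Function('T')(-8, 2), Add(Function('x')(4, 3), Mul(-1, Function('y')(Add(Mul(3, Pow(2, -1)), Mul(3, Pow(3, -1))))))), 2) = Pow(Add(Add(Rational(-77, 34), Mul(Rational(1, 4), 2, -8)), Add(5, Mul(-1, -8))), 2) = Pow(Add(Add(Rational(-77, 34), -4), Add(5, 8)), 2) = Pow(Add(Rational(-213, 34), 13), 2) = Pow(Rational(229, 34), 2) = Rational(52441, 1156)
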